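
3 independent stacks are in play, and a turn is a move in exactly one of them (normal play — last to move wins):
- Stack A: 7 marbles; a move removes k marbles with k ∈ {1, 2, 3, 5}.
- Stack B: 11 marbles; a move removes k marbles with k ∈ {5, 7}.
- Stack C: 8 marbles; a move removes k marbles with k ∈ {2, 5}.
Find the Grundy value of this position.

1

Build the Grundy sequence for stack A with g(k) = mex{g(k−s) : s ∈ {1, 2, 3, 5}, s ≤ k}:
g(0) = mex{} = 0
g(1) = mex{0} = 1
g(2) = mex{0,1} = 2
g(3) = mex{0,1,2} = 3
g(4) = mex{1,2,3} = 0
g(5) = mex{0,2,3} = 1
g(6) = mex{0,1,3} = 2
g(7) = mex{0,1,2} = 3
So g(7) = 3.
Grundy values for stack B (subtraction set {5, 7}):
g(0) = mex{} = 0
g(1) = mex{} = 0
g(2) = mex{} = 0
g(3) = mex{} = 0
g(4) = mex{} = 0
g(5) = mex{0} = 1
g(6) = mex{0} = 1
g(7) = mex{0} = 1
g(8) = mex{0} = 1
g(9) = mex{0} = 1
g(10) = mex{0,1} = 2
g(11) = mex{0,1} = 2
So g(11) = 2.
Build the Grundy sequence for stack C with g(k) = mex{g(k−s) : s ∈ {2, 5}, s ≤ k}:
g(0) = mex{} = 0
g(1) = mex{} = 0
g(2) = mex{0} = 1
g(3) = mex{0} = 1
g(4) = mex{1} = 0
g(5) = mex{0,1} = 2
g(6) = mex{0} = 1
g(7) = mex{1,2} = 0
g(8) = mex{1} = 0
So g(8) = 0.
The value of a disjunctive sum is the nim-sum of the parts.
Combined value = 3 XOR 2 XOR 0 = 1.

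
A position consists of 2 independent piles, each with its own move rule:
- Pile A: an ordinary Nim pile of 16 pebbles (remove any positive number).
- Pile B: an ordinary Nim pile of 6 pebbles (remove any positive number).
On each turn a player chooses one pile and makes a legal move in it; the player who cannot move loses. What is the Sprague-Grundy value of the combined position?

Pile A is a plain Nim pile of size 16, so its Grundy value is 16.
Pile B is a plain Nim pile of size 6, so its Grundy value is 6.
By the Sprague-Grundy theorem, the Grundy value of a sum of independent games is the XOR of the component values.
Combined value = 16 XOR 6 = 22.

22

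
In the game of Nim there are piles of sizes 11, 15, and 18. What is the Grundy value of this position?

Nim-sum: 11 XOR 15 XOR 18 = 22.

22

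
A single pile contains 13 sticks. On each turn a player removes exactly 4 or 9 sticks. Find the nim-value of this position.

0

Build the Grundy sequence with g(k) = mex{g(k−s) : s ∈ {4, 9}, s ≤ k}:
g(0) = mex{} = 0
g(1) = mex{} = 0
g(2) = mex{} = 0
g(3) = mex{} = 0
g(4) = mex{0} = 1
g(5) = mex{0} = 1
g(6) = mex{0} = 1
g(7) = mex{0} = 1
g(8) = mex{1} = 0
g(9) = mex{0,1} = 2
g(10) = mex{0,1} = 2
g(11) = mex{0,1} = 2
g(12) = mex{0} = 1
g(13) = mex{1,2} = 0
So g(13) = 0.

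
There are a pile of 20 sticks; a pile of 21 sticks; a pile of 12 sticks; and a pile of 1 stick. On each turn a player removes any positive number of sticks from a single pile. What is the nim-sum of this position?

12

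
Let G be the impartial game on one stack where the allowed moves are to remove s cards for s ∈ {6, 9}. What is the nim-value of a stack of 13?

2

Grundy values for subtraction set {6, 9}:
k:     0  1  2  3  4  5  6  7  8  9 10 11 12 13
g(k):  0  0  0  0  0  0  1  1  1  1  1  1  2  2
So g(13) = 2.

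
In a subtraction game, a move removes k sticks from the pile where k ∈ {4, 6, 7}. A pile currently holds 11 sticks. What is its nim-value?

0

Build the Grundy sequence with g(k) = mex{g(k−s) : s ∈ {4, 6, 7}, s ≤ k}:
g(0) = mex{} = 0
g(1) = mex{} = 0
g(2) = mex{} = 0
g(3) = mex{} = 0
g(4) = mex{0} = 1
g(5) = mex{0} = 1
g(6) = mex{0} = 1
g(7) = mex{0} = 1
g(8) = mex{0,1} = 2
g(9) = mex{0,1} = 2
g(10) = mex{0,1} = 2
g(11) = mex{1} = 0
So g(11) = 0.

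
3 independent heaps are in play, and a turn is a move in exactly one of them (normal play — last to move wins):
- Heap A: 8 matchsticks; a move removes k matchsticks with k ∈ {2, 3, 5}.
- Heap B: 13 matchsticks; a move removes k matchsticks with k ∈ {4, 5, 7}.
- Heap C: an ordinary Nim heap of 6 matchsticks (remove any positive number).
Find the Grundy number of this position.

6

Build the Grundy sequence for heap A with g(k) = mex{g(k−s) : s ∈ {2, 3, 5}, s ≤ k}:
k:     0  1  2  3  4  5  6  7  8
g(k):  0  0  1  1  2  2  3  0  0
So g(8) = 0.
Grundy values for heap B (subtraction set {4, 5, 7}):
g(0) = mex{} = 0
g(1) = mex{} = 0
g(2) = mex{} = 0
g(3) = mex{} = 0
g(4) = mex{0} = 1
g(5) = mex{0} = 1
g(6) = mex{0} = 1
g(7) = mex{0} = 1
g(8) = mex{0,1} = 2
g(9) = mex{0,1} = 2
g(10) = mex{0,1} = 2
g(11) = mex{1} = 0
g(12) = mex{1,2} = 0
g(13) = mex{1,2} = 0
So g(13) = 0.
Heap C is a plain Nim heap of size 6, so its Grundy value is 6.
By the Sprague-Grundy theorem, the Grundy value of a sum of independent games is the XOR of the component values.
Combined value = 0 XOR 0 XOR 6 = 6.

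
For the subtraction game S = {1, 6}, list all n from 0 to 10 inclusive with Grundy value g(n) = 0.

0, 2, 4, 7, 9

Compute g(0), g(1), … for moves {1, 6}:
g(0) = mex{} = 0
g(1) = mex{0} = 1
g(2) = mex{1} = 0
g(3) = mex{0} = 1
g(4) = mex{1} = 0
g(5) = mex{0} = 1
g(6) = mex{0,1} = 2
g(7) = mex{1,2} = 0
g(8) = mex{0} = 1
g(9) = mex{1} = 0
g(10) = mex{0} = 1
The P-positions (g = 0) in 0..10 are 0, 2, 4, 7, 9.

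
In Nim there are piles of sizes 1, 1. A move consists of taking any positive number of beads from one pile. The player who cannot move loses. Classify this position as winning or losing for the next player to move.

Write each in binary and XOR column by column:
  1  (1)
  1  (1)
  -
  0  (0)
The nim-sum is 0, so this is a P-position: the player to move is in a losing position under optimal play.

Losing position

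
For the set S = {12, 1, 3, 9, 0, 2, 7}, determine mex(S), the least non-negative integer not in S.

The values 0, 1, 2, 3 are all present; 4 is the first non-negative integer missing from the set.

4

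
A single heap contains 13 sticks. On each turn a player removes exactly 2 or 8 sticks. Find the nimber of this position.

1

Compute g(0), g(1), … for moves {2, 8}:
g(0) = mex{} = 0
g(1) = mex{} = 0
g(2) = mex{0} = 1
g(3) = mex{0} = 1
g(4) = mex{1} = 0
g(5) = mex{1} = 0
g(6) = mex{0} = 1
g(7) = mex{0} = 1
g(8) = mex{0,1} = 2
g(9) = mex{0,1} = 2
g(10) = mex{1,2} = 0
g(11) = mex{1,2} = 0
g(12) = mex{0} = 1
g(13) = mex{0} = 1
So g(13) = 1.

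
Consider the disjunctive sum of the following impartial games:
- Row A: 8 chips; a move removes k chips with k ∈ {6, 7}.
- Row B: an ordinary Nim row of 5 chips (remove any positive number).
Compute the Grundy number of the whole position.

Grundy values for row A (subtraction set {6, 7}):
g(0) = mex{} = 0
g(1) = mex{} = 0
g(2) = mex{} = 0
g(3) = mex{} = 0
g(4) = mex{} = 0
g(5) = mex{} = 0
g(6) = mex{0} = 1
g(7) = mex{0} = 1
g(8) = mex{0} = 1
So g(8) = 1.
Row B is a plain Nim row of size 5, so its Grundy value is 5.
The value of a disjunctive sum is the nim-sum of the parts.
Combined value = 1 XOR 5 = 4.

4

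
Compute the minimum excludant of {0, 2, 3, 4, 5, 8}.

1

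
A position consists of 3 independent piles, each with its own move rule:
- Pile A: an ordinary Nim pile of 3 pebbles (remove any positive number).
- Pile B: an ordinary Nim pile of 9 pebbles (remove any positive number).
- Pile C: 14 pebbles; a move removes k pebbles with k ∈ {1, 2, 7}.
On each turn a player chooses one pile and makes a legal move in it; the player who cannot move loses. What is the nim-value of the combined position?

Pile A is a plain Nim pile of size 3, so its Grundy value is 3.
Pile B is a plain Nim pile of size 9, so its Grundy value is 9.
For pile C, compute g(0), g(1), … with moves {1, 2, 7}:
g(0) = mex{} = 0
g(1) = mex{0} = 1
g(2) = mex{0,1} = 2
g(3) = mex{1,2} = 0
g(4) = mex{0,2} = 1
g(5) = mex{0,1} = 2
g(6) = mex{1,2} = 0
g(7) = mex{0,2} = 1
g(8) = mex{0,1} = 2
g(9) = mex{1,2} = 0
g(10) = mex{0,2} = 1
g(11) = mex{0,1} = 2
g(12) = mex{1,2} = 0
g(13) = mex{0,2} = 1
g(14) = mex{0,1} = 2
So g(14) = 2.
By the Sprague-Grundy theorem, the Grundy value of a sum of independent games is the XOR of the component values.
Combined value = 3 ⊕ 9 ⊕ 2 = 8.

8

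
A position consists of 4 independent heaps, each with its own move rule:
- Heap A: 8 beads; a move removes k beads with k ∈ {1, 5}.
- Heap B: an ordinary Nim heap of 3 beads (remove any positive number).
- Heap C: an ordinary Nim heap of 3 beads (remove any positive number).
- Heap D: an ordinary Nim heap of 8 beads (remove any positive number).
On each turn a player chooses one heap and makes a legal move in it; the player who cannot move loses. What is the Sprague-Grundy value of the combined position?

8

For heap A, compute g(0), g(1), … with moves {1, 5}:
g(0) = mex{} = 0
g(1) = mex{0} = 1
g(2) = mex{1} = 0
g(3) = mex{0} = 1
g(4) = mex{1} = 0
g(5) = mex{0} = 1
g(6) = mex{1} = 0
g(7) = mex{0} = 1
g(8) = mex{1} = 0
So g(8) = 0.
Heap B is a plain Nim heap of size 3, so its Grundy value is 3.
Heap C is a plain Nim heap of size 3, so its Grundy value is 3.
Heap D is a plain Nim heap of size 8, so its Grundy value is 8.
By the Sprague-Grundy theorem, the Grundy value of a sum of independent games is the XOR of the component values.
Combined value = 0 ⊕ 3 ⊕ 3 ⊕ 8 = 8.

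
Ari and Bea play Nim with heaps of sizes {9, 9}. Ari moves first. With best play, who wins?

Bea wins

Bitwise XOR of the heap sizes:
  1001  (9)
  1001  (9)
  ----
  0000  (0)
The nim-sum is 0, so this is a P-position: the player to move is in a losing position under optimal play; Ari is about to move from it and so loses — Bea wins.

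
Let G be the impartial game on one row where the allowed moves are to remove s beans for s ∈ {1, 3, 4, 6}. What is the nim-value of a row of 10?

1

Build the Grundy sequence with g(k) = mex{g(k−s) : s ∈ {1, 3, 4, 6}, s ≤ k}:
k:     0  1  2  3  4  5  6  7  8  9 10
g(k):  0  1  0  1  2  3  2  0  1  0  1
So g(10) = 1.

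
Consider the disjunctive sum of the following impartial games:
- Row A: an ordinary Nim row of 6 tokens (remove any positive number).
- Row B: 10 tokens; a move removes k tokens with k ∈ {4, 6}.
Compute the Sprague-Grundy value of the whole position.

Row A is a plain Nim row of size 6, so its Grundy value is 6.
Build the Grundy sequence for row B with g(k) = mex{g(k−s) : s ∈ {4, 6}, s ≤ k}:
k:     0  1  2  3  4  5  6  7  8  9 10
g(k):  0  0  0  0  1  1  1  1  2  2  0
So g(10) = 0.
By the Sprague-Grundy theorem, the Grundy value of a sum of independent games is the XOR of the component values.
Combined value = 6 ⊕ 0 = 6.

6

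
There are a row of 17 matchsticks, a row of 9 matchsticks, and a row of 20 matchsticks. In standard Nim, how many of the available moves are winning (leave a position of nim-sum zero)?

Compute the nim-sum pairwise:
17 XOR 9 = 24
24 XOR 20 = 12
The overall nim-sum is X = 12. A row of size p has a winning move iff p XOR X < p (reduce it to p XOR X).
  17: 17 XOR 12 = 29 ≥ 17 — no move.
  9: 9 XOR 12 = 5 < 9 — winning move (to 5).
  20: 20 XOR 12 = 24 ≥ 20 — no move.
That gives 1 winning move.

1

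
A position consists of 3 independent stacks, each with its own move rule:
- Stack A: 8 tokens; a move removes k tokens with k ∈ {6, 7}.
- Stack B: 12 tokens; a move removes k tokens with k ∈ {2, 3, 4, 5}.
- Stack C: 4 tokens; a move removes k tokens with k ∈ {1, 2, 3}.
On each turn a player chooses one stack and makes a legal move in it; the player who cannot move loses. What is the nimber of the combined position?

3

Build the Grundy sequence for stack A with g(k) = mex{g(k−s) : s ∈ {6, 7}, s ≤ k}:
g(0) = mex{} = 0
g(1) = mex{} = 0
g(2) = mex{} = 0
g(3) = mex{} = 0
g(4) = mex{} = 0
g(5) = mex{} = 0
g(6) = mex{0} = 1
g(7) = mex{0} = 1
g(8) = mex{0} = 1
So g(8) = 1.
For stack B, compute g(0), g(1), … with moves {2, 3, 4, 5}:
k:     0  1  2  3  4  5  6  7  8  9 10 11 12
g(k):  0  0  1  1  2  2  3  0  0  1  1  2  2
So g(12) = 2.
Grundy values for stack C (subtraction set {1, 2, 3}):
k:     0  1  2  3  4
g(k):  0  1  2  3  0
So g(4) = 0.
By the Sprague-Grundy theorem, the Grundy value of a sum of independent games is the XOR of the component values.
Combined value = 1 ⊕ 2 ⊕ 0 = 3.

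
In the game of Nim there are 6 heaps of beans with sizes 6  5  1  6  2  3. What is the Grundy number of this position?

Compute the nim-sum pairwise:
6 XOR 5 = 3
3 XOR 1 = 2
2 XOR 6 = 4
4 XOR 2 = 6
6 XOR 3 = 5

5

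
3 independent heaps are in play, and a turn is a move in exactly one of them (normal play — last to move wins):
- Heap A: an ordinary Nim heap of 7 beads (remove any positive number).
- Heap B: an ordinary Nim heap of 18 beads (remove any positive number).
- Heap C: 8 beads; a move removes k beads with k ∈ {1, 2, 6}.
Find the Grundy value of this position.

20

Heap A is a plain Nim heap of size 7, so its Grundy value is 7.
Heap B is a plain Nim heap of size 18, so its Grundy value is 18.
Grundy values for heap C (subtraction set {1, 2, 6}):
k:     0  1  2  3  4  5  6  7  8
g(k):  0  1  2  0  1  2  3  0  1
So g(8) = 1.
By the Sprague-Grundy theorem, the Grundy value of a sum of independent games is the XOR of the component values.
Combined value = 7 ⊕ 18 ⊕ 1 = 20.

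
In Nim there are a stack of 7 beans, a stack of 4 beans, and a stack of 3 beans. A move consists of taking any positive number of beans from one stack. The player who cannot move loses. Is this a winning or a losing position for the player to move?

Losing position

Nim-sum: 7 ⊕ 4 ⊕ 3 = 0.
The nim-sum is 0, so this is a P-position: the player to move is in a losing position under optimal play.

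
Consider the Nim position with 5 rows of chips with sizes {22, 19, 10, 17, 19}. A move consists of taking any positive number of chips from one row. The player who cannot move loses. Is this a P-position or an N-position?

N-position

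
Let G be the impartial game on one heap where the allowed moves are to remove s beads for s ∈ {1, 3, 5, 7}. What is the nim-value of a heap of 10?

Grundy values for subtraction set {1, 3, 5, 7}:
g(0) = mex{} = 0
g(1) = mex{0} = 1
g(2) = mex{1} = 0
g(3) = mex{0} = 1
g(4) = mex{1} = 0
g(5) = mex{0} = 1
g(6) = mex{1} = 0
g(7) = mex{0} = 1
g(8) = mex{1} = 0
g(9) = mex{0} = 1
g(10) = mex{1} = 0
So g(10) = 0.

0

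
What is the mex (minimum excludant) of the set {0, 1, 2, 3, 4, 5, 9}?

6

The values 0, 1, 2, 3, 4, 5 are all present; 6 is the first non-negative integer missing from the set.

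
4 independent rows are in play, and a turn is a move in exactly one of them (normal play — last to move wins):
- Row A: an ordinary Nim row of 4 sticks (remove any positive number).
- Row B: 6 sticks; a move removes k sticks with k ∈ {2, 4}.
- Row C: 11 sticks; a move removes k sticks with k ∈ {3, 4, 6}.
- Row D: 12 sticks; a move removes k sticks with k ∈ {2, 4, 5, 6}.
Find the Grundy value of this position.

Row A is a plain Nim row of size 4, so its Grundy value is 4.
Build the Grundy sequence for row B with g(k) = mex{g(k−s) : s ∈ {2, 4}, s ≤ k}:
k:     0  1  2  3  4  5  6
g(k):  0  0  1  1  2  2  0
So g(6) = 0.
For row C, compute g(0), g(1), … with moves {3, 4, 6}:
k:     0  1  2  3  4  5  6  7  8  9 10 11
g(k):  0  0  0  1  1  1  2  2  2  0  0  0
So g(11) = 0.
Build the Grundy sequence for row D with g(k) = mex{g(k−s) : s ∈ {2, 4, 5, 6}, s ≤ k}:
g(0) = mex{} = 0
g(1) = mex{} = 0
g(2) = mex{0} = 1
g(3) = mex{0} = 1
g(4) = mex{0,1} = 2
g(5) = mex{0,1} = 2
g(6) = mex{0,1,2} = 3
g(7) = mex{0,1,2} = 3
g(8) = mex{1,2,3} = 0
g(9) = mex{1,2,3} = 0
g(10) = mex{0,2,3} = 1
g(11) = mex{0,2,3} = 1
g(12) = mex{0,1,3} = 2
So g(12) = 2.
By the Sprague-Grundy theorem, the Grundy value of a sum of independent games is the XOR of the component values.
Combined value = 4 XOR 0 XOR 0 XOR 2 = 6.

6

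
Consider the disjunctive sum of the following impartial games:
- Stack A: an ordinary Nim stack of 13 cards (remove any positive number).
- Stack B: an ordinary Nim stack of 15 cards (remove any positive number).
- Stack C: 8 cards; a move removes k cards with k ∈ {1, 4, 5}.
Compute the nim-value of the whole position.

Stack A is a plain Nim stack of size 13, so its Grundy value is 13.
Stack B is a plain Nim stack of size 15, so its Grundy value is 15.
Build the Grundy sequence for stack C with g(k) = mex{g(k−s) : s ∈ {1, 4, 5}, s ≤ k}:
g(0) = mex{} = 0
g(1) = mex{0} = 1
g(2) = mex{1} = 0
g(3) = mex{0} = 1
g(4) = mex{0,1} = 2
g(5) = mex{0,1,2} = 3
g(6) = mex{0,1,3} = 2
g(7) = mex{0,1,2} = 3
g(8) = mex{1,2,3} = 0
So g(8) = 0.
By the Sprague-Grundy theorem, the Grundy value of a sum of independent games is the XOR of the component values.
Combined value = 13 ⊕ 15 ⊕ 0 = 2.

2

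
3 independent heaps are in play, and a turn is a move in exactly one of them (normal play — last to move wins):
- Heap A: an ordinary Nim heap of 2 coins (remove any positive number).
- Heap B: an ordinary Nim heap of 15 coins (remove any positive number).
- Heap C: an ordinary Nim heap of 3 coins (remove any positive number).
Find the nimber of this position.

14

Heap A is a plain Nim heap of size 2, so its Grundy value is 2.
Heap B is a plain Nim heap of size 15, so its Grundy value is 15.
Heap C is a plain Nim heap of size 3, so its Grundy value is 3.
By the Sprague-Grundy theorem, the Grundy value of a sum of independent games is the XOR of the component values.
Combined value = 2 ⊕ 15 ⊕ 3 = 14.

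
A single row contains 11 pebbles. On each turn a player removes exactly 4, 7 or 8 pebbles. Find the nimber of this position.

2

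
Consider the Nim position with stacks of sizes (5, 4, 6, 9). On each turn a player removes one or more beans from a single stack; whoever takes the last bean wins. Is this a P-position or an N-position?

N-position

In binary:
  0101  (5)
  0100  (4)
  0110  (6)
  1001  (9)
  ----
  1110  (14)
The nim-sum is 14 ≠ 0, so this is an N-position: the player to move can win.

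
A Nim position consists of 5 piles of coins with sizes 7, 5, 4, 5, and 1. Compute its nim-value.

Nim-sum: 7 XOR 5 XOR 4 XOR 5 XOR 1 = 2.

2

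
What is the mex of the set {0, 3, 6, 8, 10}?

0 is in the set but 1 is not, so the mex is 1.

1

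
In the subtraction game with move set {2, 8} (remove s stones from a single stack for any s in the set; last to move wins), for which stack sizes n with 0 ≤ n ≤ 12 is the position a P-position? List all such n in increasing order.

Grundy values for subtraction set {2, 8}:
g(0) = mex{} = 0
g(1) = mex{} = 0
g(2) = mex{0} = 1
g(3) = mex{0} = 1
g(4) = mex{1} = 0
g(5) = mex{1} = 0
g(6) = mex{0} = 1
g(7) = mex{0} = 1
g(8) = mex{0,1} = 2
g(9) = mex{0,1} = 2
g(10) = mex{1,2} = 0
g(11) = mex{1,2} = 0
g(12) = mex{0} = 1
The P-positions (g = 0) in 0..12 are 0, 1, 4, 5, 10, 11.

0, 1, 4, 5, 10, 11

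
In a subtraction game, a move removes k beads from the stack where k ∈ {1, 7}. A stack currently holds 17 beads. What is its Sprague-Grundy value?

1

Compute g(0), g(1), … for moves {1, 7}:
k:     0  1  2  3  4  5  6  7  8  9 10 11 12 13 14 15 16 17
g(k):  0  1  0  1  0  1  0  1  0  1  0  1  0  1  0  1  0  1
So g(17) = 1.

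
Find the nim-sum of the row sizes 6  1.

Bitwise XOR of the heap sizes:
  110  (6)
  001  (1)
  ---
  111  (7)

7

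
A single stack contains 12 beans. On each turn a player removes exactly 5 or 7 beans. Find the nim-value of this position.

0

Compute g(0), g(1), … for moves {5, 7}:
k:     0  1  2  3  4  5  6  7  8  9 10 11 12
g(k):  0  0  0  0  0  1  1  1  1  1  2  2  0
So g(12) = 0.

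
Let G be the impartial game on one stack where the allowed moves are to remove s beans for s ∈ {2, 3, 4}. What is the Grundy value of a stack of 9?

Build the Grundy sequence with g(k) = mex{g(k−s) : s ∈ {2, 3, 4}, s ≤ k}:
g(0) = mex{} = 0
g(1) = mex{} = 0
g(2) = mex{0} = 1
g(3) = mex{0} = 1
g(4) = mex{0,1} = 2
g(5) = mex{0,1} = 2
g(6) = mex{1,2} = 0
g(7) = mex{1,2} = 0
g(8) = mex{0,2} = 1
g(9) = mex{0,2} = 1
So g(9) = 1.

1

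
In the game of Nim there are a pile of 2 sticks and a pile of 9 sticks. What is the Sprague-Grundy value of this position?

11

Nim-sum: 2 ^ 9 = 11.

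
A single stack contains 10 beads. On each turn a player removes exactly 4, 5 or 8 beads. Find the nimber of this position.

Compute g(0), g(1), … for moves {4, 5, 8}:
k:     0  1  2  3  4  5  6  7  8  9 10
g(k):  0  0  0  0  1  1  1  1  2  2  2
So g(10) = 2.

2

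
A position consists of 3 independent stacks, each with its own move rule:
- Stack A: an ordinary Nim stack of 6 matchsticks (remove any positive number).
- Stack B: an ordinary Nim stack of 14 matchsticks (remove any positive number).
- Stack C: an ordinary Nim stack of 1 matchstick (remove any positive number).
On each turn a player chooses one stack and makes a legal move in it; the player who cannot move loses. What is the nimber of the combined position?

Stack A is a plain Nim stack of size 6, so its Grundy value is 6.
Stack B is a plain Nim stack of size 14, so its Grundy value is 14.
Stack C is a plain Nim stack of size 1, so its Grundy value is 1.
The value of a disjunctive sum is the nim-sum of the parts.
Combined value = 6 XOR 14 XOR 1 = 9.

9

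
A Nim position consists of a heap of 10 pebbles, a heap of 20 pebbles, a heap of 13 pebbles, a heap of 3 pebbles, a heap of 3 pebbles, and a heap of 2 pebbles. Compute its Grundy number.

17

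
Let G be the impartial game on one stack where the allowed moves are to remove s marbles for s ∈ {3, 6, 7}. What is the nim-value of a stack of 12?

0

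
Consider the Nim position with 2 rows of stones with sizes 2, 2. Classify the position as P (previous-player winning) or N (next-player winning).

P-position

In binary:
  10  (2)
  10  (2)
  --
  00  (0)
The nim-sum is 0, so this is a P-position: the player to move is in a losing position under optimal play.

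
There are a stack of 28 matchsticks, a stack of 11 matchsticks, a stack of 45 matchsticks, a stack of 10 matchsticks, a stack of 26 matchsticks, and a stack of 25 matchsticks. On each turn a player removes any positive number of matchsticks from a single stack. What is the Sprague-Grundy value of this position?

51

Nim-sum: 28 ^ 11 ^ 45 ^ 10 ^ 26 ^ 25 = 51.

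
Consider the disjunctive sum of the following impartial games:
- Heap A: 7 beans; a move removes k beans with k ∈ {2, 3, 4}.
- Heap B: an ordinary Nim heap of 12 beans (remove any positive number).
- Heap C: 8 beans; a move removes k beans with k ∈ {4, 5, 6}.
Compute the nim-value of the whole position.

14

For heap A, compute g(0), g(1), … with moves {2, 3, 4}:
g(0) = mex{} = 0
g(1) = mex{} = 0
g(2) = mex{0} = 1
g(3) = mex{0} = 1
g(4) = mex{0,1} = 2
g(5) = mex{0,1} = 2
g(6) = mex{1,2} = 0
g(7) = mex{1,2} = 0
So g(7) = 0.
Heap B is a plain Nim heap of size 12, so its Grundy value is 12.
Grundy values for heap C (subtraction set {4, 5, 6}):
k:     0  1  2  3  4  5  6  7  8
g(k):  0  0  0  0  1  1  1  1  2
So g(8) = 2.
By the Sprague-Grundy theorem, the Grundy value of a sum of independent games is the XOR of the component values.
Combined value = 0 ⊕ 12 ⊕ 2 = 14.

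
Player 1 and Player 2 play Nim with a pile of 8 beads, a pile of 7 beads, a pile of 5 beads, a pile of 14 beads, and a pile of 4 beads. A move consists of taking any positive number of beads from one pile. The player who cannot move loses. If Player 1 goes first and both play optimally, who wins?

Write each in binary and XOR column by column:
  1000  (8)
  0111  (7)
  0101  (5)
  1110  (14)
  0100  (4)
  ----
  0000  (0)
The nim-sum is 0, so this is a P-position: the player to move is in a losing position under optimal play; Player 1 is about to move from it and so loses — Player 2 wins.

Player 2 wins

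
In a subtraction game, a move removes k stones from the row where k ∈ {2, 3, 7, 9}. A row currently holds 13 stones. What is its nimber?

Build the Grundy sequence with g(k) = mex{g(k−s) : s ∈ {2, 3, 7, 9}, s ≤ k}:
k:     0  1  2  3  4  5  6  7  8  9 10 11 12 13
g(k):  0  0  1  1  2  0  0  1  1  2  2  0  3  1
So g(13) = 1.

1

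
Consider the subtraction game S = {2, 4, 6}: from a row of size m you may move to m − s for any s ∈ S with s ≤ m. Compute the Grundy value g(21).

Grundy values for subtraction set {2, 4, 6}:
k:     0  1  2  3  4  5  6  7  8  9 10 11 12 13 14 15 16 17 18 19 20 21
g(k):  0  0  1  1  2  2  3  3  0  0  1  1  2  2  3  3  0  0  1  1  2  2
So g(21) = 2.

2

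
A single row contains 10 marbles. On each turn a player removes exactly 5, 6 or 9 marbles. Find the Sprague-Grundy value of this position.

2

Compute g(0), g(1), … for moves {5, 6, 9}:
g(0) = mex{} = 0
g(1) = mex{} = 0
g(2) = mex{} = 0
g(3) = mex{} = 0
g(4) = mex{} = 0
g(5) = mex{0} = 1
g(6) = mex{0} = 1
g(7) = mex{0} = 1
g(8) = mex{0} = 1
g(9) = mex{0} = 1
g(10) = mex{0,1} = 2
So g(10) = 2.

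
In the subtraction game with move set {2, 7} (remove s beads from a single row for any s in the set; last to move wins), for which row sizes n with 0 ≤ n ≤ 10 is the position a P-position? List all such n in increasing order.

0, 1, 4, 5, 9, 10

Compute g(0), g(1), … for moves {2, 7}:
k:     0  1  2  3  4  5  6  7  8  9 10
g(k):  0  0  1  1  0  0  1  1  2  0  0
The P-positions (g = 0) in 0..10 are 0, 1, 4, 5, 9, 10.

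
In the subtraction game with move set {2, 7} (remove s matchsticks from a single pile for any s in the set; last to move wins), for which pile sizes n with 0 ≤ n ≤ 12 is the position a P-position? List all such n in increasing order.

0, 1, 4, 5, 9, 10

Compute g(0), g(1), … for moves {2, 7}:
k:     0  1  2  3  4  5  6  7  8  9 10 11 12
g(k):  0  0  1  1  0  0  1  1  2  0  0  1  1
The P-positions (g = 0) in 0..12 are 0, 1, 4, 5, 9, 10.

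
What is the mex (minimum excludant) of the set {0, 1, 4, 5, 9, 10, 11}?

The values 0, 1 are all present; 2 is the first non-negative integer missing from the set.

2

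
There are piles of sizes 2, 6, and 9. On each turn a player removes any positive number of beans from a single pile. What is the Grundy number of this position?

Compute the nim-sum pairwise:
2 ⊕ 6 = 4
4 ⊕ 9 = 13

13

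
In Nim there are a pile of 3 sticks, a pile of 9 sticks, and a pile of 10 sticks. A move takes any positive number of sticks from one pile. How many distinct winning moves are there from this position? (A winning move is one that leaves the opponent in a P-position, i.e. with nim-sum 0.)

0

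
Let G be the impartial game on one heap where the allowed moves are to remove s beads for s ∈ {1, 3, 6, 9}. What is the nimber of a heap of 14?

Compute g(0), g(1), … for moves {1, 3, 6, 9}:
g(0) = mex{} = 0
g(1) = mex{0} = 1
g(2) = mex{1} = 0
g(3) = mex{0} = 1
g(4) = mex{1} = 0
g(5) = mex{0} = 1
g(6) = mex{0,1} = 2
g(7) = mex{0,1,2} = 3
g(8) = mex{0,1,3} = 2
g(9) = mex{0,1,2} = 3
g(10) = mex{0,1,3} = 2
g(11) = mex{0,1,2} = 3
g(12) = mex{1,2,3} = 0
g(13) = mex{0,2,3} = 1
g(14) = mex{1,2,3} = 0
So g(14) = 0.

0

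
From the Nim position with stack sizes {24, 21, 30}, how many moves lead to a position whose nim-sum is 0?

In binary:
  11000  (24)
  10101  (21)
  11110  (30)
  -----
  10011  (19)
The overall nim-sum is X = 19. A stack of size p has a winning move iff p XOR X < p (reduce it to p XOR X).
  24: 24 XOR 19 = 11 < 24 — winning move (to 11).
  21: 21 XOR 19 = 6 < 21 — winning move (to 6).
  30: 30 XOR 19 = 13 < 30 — winning move (to 13).
That gives 3 winning moves.

3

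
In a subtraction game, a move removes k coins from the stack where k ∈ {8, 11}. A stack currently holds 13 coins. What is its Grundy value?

Build the Grundy sequence with g(k) = mex{g(k−s) : s ∈ {8, 11}, s ≤ k}:
g(0) = mex{} = 0
g(1) = mex{} = 0
g(2) = mex{} = 0
g(3) = mex{} = 0
g(4) = mex{} = 0
g(5) = mex{} = 0
g(6) = mex{} = 0
g(7) = mex{} = 0
g(8) = mex{0} = 1
g(9) = mex{0} = 1
g(10) = mex{0} = 1
g(11) = mex{0} = 1
g(12) = mex{0} = 1
g(13) = mex{0} = 1
So g(13) = 1.

1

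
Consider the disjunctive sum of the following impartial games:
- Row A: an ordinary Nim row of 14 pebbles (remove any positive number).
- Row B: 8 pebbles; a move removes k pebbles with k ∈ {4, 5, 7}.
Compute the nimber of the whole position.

Row A is a plain Nim row of size 14, so its Grundy value is 14.
Grundy values for row B (subtraction set {4, 5, 7}):
k:     0  1  2  3  4  5  6  7  8
g(k):  0  0  0  0  1  1  1  1  2
So g(8) = 2.
By the Sprague-Grundy theorem, the Grundy value of a sum of independent games is the XOR of the component values.
Combined value = 14 XOR 2 = 12.

12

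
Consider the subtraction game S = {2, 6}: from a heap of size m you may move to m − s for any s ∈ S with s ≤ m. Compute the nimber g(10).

Grundy values for subtraction set {2, 6}:
g(0) = mex{} = 0
g(1) = mex{} = 0
g(2) = mex{0} = 1
g(3) = mex{0} = 1
g(4) = mex{1} = 0
g(5) = mex{1} = 0
g(6) = mex{0} = 1
g(7) = mex{0} = 1
g(8) = mex{1} = 0
g(9) = mex{1} = 0
g(10) = mex{0} = 1
So g(10) = 1.

1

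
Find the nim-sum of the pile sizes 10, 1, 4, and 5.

10

Nim-sum: 10 ⊕ 1 ⊕ 4 ⊕ 5 = 10.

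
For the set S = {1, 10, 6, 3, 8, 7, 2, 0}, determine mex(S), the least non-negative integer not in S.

4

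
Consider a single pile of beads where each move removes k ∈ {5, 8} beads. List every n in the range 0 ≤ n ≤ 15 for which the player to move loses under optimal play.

Grundy values for subtraction set {5, 8}:
k:     0  1  2  3  4  5  6  7  8  9 10 11 12 13 14 15
g(k):  0  0  0  0  0  1  1  1  1  1  2  2  2  0  0  0
The P-positions (g = 0) in 0..15 are 0, 1, 2, 3, 4, 13, 14, 15.

0, 1, 2, 3, 4, 13, 14, 15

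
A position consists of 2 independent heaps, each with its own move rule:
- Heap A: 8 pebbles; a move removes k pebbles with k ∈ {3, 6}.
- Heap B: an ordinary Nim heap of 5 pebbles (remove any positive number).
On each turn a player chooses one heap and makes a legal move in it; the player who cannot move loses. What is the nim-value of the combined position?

Grundy values for heap A (subtraction set {3, 6}):
k:     0  1  2  3  4  5  6  7  8
g(k):  0  0  0  1  1  1  2  2  2
So g(8) = 2.
Heap B is a plain Nim heap of size 5, so its Grundy value is 5.
The value of a disjunctive sum is the nim-sum of the parts.
Combined value = 2 ⊕ 5 = 7.

7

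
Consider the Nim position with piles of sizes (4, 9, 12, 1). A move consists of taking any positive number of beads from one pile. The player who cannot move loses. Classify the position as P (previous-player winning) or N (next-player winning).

In binary:
  0100  (4)
  1001  (9)
  1100  (12)
  0001  (1)
  ----
  0000  (0)
The nim-sum is 0, so this is a P-position: the player to move is in a losing position under optimal play.

P-position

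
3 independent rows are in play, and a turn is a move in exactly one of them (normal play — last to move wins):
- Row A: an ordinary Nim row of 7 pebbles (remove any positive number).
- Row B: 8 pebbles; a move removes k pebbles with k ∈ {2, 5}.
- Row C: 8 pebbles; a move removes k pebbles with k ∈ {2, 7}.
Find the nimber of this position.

Row A is a plain Nim row of size 7, so its Grundy value is 7.
For row B, compute g(0), g(1), … with moves {2, 5}:
k:     0  1  2  3  4  5  6  7  8
g(k):  0  0  1  1  0  2  1  0  0
So g(8) = 0.
Grundy values for row C (subtraction set {2, 7}):
g(0) = mex{} = 0
g(1) = mex{} = 0
g(2) = mex{0} = 1
g(3) = mex{0} = 1
g(4) = mex{1} = 0
g(5) = mex{1} = 0
g(6) = mex{0} = 1
g(7) = mex{0} = 1
g(8) = mex{0,1} = 2
So g(8) = 2.
By the Sprague-Grundy theorem, the Grundy value of a sum of independent games is the XOR of the component values.
Combined value = 7 ⊕ 0 ⊕ 2 = 5.

5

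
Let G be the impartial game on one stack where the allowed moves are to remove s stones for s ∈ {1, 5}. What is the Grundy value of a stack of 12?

0

Build the Grundy sequence with g(k) = mex{g(k−s) : s ∈ {1, 5}, s ≤ k}:
g(0) = mex{} = 0
g(1) = mex{0} = 1
g(2) = mex{1} = 0
g(3) = mex{0} = 1
g(4) = mex{1} = 0
g(5) = mex{0} = 1
g(6) = mex{1} = 0
g(7) = mex{0} = 1
g(8) = mex{1} = 0
g(9) = mex{0} = 1
g(10) = mex{1} = 0
g(11) = mex{0} = 1
g(12) = mex{1} = 0
So g(12) = 0.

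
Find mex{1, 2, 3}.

0 is not in the set, so the mex is 0.

0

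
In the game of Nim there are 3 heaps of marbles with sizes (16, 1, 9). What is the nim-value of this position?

Bitwise XOR of the heap sizes:
  10000  (16)
  00001  (1)
  01001  (9)
  -----
  11000  (24)

24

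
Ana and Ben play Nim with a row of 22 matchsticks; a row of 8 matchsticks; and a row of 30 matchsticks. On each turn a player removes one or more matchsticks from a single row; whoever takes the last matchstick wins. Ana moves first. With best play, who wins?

Nim-sum: 22 XOR 8 XOR 30 = 0.
The nim-sum is 0, so this is a P-position: the player to move is in a losing position under optimal play; Ana is about to move from it and so loses — Ben wins.

Ben wins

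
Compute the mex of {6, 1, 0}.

2

The values 0, 1 are all present; 2 is the first non-negative integer missing from the set.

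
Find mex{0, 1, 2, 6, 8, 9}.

The values 0, 1, 2 are all present; 3 is the first non-negative integer missing from the set.

3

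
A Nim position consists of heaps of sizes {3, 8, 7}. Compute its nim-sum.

12

In binary:
  0011  (3)
  1000  (8)
  0111  (7)
  ----
  1100  (12)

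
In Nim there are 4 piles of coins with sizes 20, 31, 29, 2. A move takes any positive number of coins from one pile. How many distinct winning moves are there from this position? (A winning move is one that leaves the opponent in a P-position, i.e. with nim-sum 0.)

3

In binary:
  10100  (20)
  11111  (31)
  11101  (29)
  00010  (2)
  -----
  10100  (20)
The overall nim-sum is X = 20. A pile of size p has a winning move iff p XOR X < p (reduce it to p XOR X).
  20: 20 XOR 20 = 0 < 20 — winning move (to 0).
  31: 31 XOR 20 = 11 < 31 — winning move (to 11).
  29: 29 XOR 20 = 9 < 29 — winning move (to 9).
  2: 2 XOR 20 = 22 ≥ 2 — no move.
That gives 3 winning moves.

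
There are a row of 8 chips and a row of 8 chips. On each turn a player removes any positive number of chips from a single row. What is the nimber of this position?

Write each in binary and XOR column by column:
  1000  (8)
  1000  (8)
  ----
  0000  (0)

0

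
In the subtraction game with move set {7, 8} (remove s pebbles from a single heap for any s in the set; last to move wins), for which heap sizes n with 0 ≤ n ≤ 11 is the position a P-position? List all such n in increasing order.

Build the Grundy sequence with g(k) = mex{g(k−s) : s ∈ {7, 8}, s ≤ k}:
g(0) = mex{} = 0
g(1) = mex{} = 0
g(2) = mex{} = 0
g(3) = mex{} = 0
g(4) = mex{} = 0
g(5) = mex{} = 0
g(6) = mex{} = 0
g(7) = mex{0} = 1
g(8) = mex{0} = 1
g(9) = mex{0} = 1
g(10) = mex{0} = 1
g(11) = mex{0} = 1
The P-positions (g = 0) in 0..11 are 0, 1, 2, 3, 4, 5, 6.

0, 1, 2, 3, 4, 5, 6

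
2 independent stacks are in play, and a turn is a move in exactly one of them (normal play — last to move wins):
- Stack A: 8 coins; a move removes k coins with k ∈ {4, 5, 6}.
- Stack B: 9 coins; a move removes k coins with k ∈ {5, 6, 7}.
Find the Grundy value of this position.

3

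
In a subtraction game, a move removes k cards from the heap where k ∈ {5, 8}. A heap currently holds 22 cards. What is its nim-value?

Build the Grundy sequence with g(k) = mex{g(k−s) : s ∈ {5, 8}, s ≤ k}:
k:     0  1  2  3  4  5  6  7  8  9 10 11 12 13 14 15 16 17 18 19 20 21 22
g(k):  0  0  0  0  0  1  1  1  1  1  2  2  2  0  0  0  0  0  1  1  1  1  1
So g(22) = 1.

1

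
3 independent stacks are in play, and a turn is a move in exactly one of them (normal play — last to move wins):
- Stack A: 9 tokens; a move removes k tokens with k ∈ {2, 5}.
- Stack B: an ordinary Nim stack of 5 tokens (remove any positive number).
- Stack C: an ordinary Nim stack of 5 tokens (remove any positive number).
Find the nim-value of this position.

For stack A, compute g(0), g(1), … with moves {2, 5}:
g(0) = mex{} = 0
g(1) = mex{} = 0
g(2) = mex{0} = 1
g(3) = mex{0} = 1
g(4) = mex{1} = 0
g(5) = mex{0,1} = 2
g(6) = mex{0} = 1
g(7) = mex{1,2} = 0
g(8) = mex{1} = 0
g(9) = mex{0} = 1
So g(9) = 1.
Stack B is a plain Nim stack of size 5, so its Grundy value is 5.
Stack C is a plain Nim stack of size 5, so its Grundy value is 5.
By the Sprague-Grundy theorem, the Grundy value of a sum of independent games is the XOR of the component values.
Combined value = 1 ⊕ 5 ⊕ 5 = 1.

1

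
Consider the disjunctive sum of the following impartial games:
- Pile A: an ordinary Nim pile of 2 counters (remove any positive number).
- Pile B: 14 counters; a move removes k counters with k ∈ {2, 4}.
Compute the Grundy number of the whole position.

Pile A is a plain Nim pile of size 2, so its Grundy value is 2.
Grundy values for pile B (subtraction set {2, 4}):
k:     0  1  2  3  4  5  6  7  8  9 10 11 12 13 14
g(k):  0  0  1  1  2  2  0  0  1  1  2  2  0  0  1
So g(14) = 1.
By the Sprague-Grundy theorem, the Grundy value of a sum of independent games is the XOR of the component values.
Combined value = 2 ⊕ 1 = 3.

3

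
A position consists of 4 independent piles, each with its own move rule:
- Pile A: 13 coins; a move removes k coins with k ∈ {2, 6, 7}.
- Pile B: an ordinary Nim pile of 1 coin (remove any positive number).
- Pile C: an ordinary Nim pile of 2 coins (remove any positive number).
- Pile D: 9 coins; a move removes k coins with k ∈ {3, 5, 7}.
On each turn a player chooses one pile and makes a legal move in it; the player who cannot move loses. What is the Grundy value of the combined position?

0

For pile A, compute g(0), g(1), … with moves {2, 6, 7}:
k:     0  1  2  3  4  5  6  7  8  9 10 11 12 13
g(k):  0  0  1  1  0  0  1  1  2  0  3  1  2  0
So g(13) = 0.
Pile B is a plain Nim pile of size 1, so its Grundy value is 1.
Pile C is a plain Nim pile of size 2, so its Grundy value is 2.
For pile D, compute g(0), g(1), … with moves {3, 5, 7}:
k:     0  1  2  3  4  5  6  7  8  9
g(k):  0  0  0  1  1  1  2  2  2  3
So g(9) = 3.
By the Sprague-Grundy theorem, the Grundy value of a sum of independent games is the XOR of the component values.
Combined value = 0 ⊕ 1 ⊕ 2 ⊕ 3 = 0.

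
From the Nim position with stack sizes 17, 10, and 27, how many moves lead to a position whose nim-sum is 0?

Bitwise XOR of the heap sizes:
  10001  (17)
  01010  (10)
  11011  (27)
  -----
  00000  (0)
The nim-sum is already 0, so every move leaves a nonzero nim-sum — there are no winning moves.

0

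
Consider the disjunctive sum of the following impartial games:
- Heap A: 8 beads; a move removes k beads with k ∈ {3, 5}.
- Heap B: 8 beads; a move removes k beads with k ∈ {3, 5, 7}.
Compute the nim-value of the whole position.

Grundy values for heap A (subtraction set {3, 5}):
k:     0  1  2  3  4  5  6  7  8
g(k):  0  0  0  1  1  1  2  2  0
So g(8) = 0.
For heap B, compute g(0), g(1), … with moves {3, 5, 7}:
k:     0  1  2  3  4  5  6  7  8
g(k):  0  0  0  1  1  1  2  2  2
So g(8) = 2.
The value of a disjunctive sum is the nim-sum of the parts.
Combined value = 0 ⊕ 2 = 2.

2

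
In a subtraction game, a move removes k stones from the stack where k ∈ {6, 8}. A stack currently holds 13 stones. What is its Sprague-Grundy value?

2

Build the Grundy sequence with g(k) = mex{g(k−s) : s ∈ {6, 8}, s ≤ k}:
k:     0  1  2  3  4  5  6  7  8  9 10 11 12 13
g(k):  0  0  0  0  0  0  1  1  1  1  1  1  2  2
So g(13) = 2.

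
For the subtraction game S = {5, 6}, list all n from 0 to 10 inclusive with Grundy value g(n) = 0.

0, 1, 2, 3, 4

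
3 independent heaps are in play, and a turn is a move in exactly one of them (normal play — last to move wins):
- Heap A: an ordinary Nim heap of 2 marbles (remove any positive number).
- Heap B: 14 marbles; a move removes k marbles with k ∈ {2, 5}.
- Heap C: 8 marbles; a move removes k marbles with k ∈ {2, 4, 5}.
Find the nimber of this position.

2

Heap A is a plain Nim heap of size 2, so its Grundy value is 2.
Grundy values for heap B (subtraction set {2, 5}):
k:     0  1  2  3  4  5  6  7  8  9 10 11 12 13 14
g(k):  0  0  1  1  0  2  1  0  0  1  1  0  2  1  0
So g(14) = 0.
For heap C, compute g(0), g(1), … with moves {2, 4, 5}:
k:     0  1  2  3  4  5  6  7  8
g(k):  0  0  1  1  2  2  3  0  0
So g(8) = 0.
By the Sprague-Grundy theorem, the Grundy value of a sum of independent games is the XOR of the component values.
Combined value = 2 ⊕ 0 ⊕ 0 = 2.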